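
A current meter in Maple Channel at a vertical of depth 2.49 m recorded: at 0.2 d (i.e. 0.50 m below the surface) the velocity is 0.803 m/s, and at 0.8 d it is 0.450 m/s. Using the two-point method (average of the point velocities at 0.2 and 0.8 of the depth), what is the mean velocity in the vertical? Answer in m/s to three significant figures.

v̄ = (0.803 + 0.450) / 2 = 0.6265 m/s

0.627 m/s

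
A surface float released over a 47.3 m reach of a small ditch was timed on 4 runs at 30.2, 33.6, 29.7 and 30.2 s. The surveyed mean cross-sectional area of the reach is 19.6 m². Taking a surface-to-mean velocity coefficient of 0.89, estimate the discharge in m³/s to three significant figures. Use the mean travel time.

26.7 m³/s

t̄ = (30.2 + 33.6 + 29.7 + 30.2) / 4 = 30.925 s
v_surface = L / t̄ = 47.3 / 30.925 = 1.530 m/s
v_mean = 0.89 × 1.530 = 1.361 m/s
Q = A × v_mean = 19.6 × 1.361 = 26.68 m³/s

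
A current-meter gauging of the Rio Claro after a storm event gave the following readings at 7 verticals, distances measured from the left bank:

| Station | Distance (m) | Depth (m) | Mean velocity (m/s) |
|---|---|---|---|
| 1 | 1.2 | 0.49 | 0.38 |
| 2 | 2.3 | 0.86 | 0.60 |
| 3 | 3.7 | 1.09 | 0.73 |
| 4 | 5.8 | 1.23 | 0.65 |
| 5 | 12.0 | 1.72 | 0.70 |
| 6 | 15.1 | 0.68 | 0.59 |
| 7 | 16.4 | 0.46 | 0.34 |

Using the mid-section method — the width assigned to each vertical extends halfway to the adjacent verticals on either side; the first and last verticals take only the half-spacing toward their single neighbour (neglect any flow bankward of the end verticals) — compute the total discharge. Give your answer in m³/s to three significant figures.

12.0 m³/s

w_1 = (2.3 − 1.2)/2 = 0.55 m; q_1 = 0.38 × 0.49 × 0.55 = 0.1024 m³/s
w_2 = (3.7 − 1.2)/2 = 1.25 m; q_2 = 0.60 × 0.86 × 1.25 = 0.6450 m³/s
w_3 = (5.8 − 2.3)/2 = 1.75 m; q_3 = 0.73 × 1.09 × 1.75 = 1.392 m³/s
w_4 = (12.0 − 3.7)/2 = 4.15 m; q_4 = 0.65 × 1.23 × 4.15 = 3.318 m³/s
w_5 = (15.1 − 5.8)/2 = 4.65 m; q_5 = 0.70 × 1.72 × 4.65 = 5.599 m³/s
w_6 = (16.4 − 12.0)/2 = 2.2 m; q_6 = 0.59 × 0.68 × 2.2 = 0.8826 m³/s
w_7 = (16.4 − 15.1)/2 = 0.65 m; q_7 = 0.34 × 0.46 × 0.65 = 0.1017 m³/s
Q = Σ qᵢ = 12.04 m³/s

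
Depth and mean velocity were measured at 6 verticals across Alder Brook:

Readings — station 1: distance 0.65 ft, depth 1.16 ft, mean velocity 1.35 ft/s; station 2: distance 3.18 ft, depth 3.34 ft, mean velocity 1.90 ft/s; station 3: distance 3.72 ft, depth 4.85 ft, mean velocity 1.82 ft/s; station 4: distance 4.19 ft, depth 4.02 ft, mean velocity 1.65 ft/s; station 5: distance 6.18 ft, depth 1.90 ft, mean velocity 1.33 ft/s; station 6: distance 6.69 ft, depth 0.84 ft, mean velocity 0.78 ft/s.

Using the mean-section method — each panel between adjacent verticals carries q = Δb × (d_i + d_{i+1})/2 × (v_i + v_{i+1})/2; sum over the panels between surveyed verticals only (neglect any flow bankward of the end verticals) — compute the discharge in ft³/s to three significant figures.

26.5 ft³/s

Panel 1-2: Δb = 2.53 ft, d̄ = (1.16+3.34)/2 = 2.25, v̄ = (1.35+1.90)/2 = 1.625 → q = 2.53×2.25×1.625 = 9.250 ft³/s
Panel 2-3: Δb = 0.54 ft, d̄ = (3.34+4.85)/2 = 4.095, v̄ = (1.90+1.82)/2 = 1.86 → q = 0.54×4.095×1.86 = 4.113 ft³/s
Panel 3-4: Δb = 0.47 ft, d̄ = (4.85+4.02)/2 = 4.435, v̄ = (1.82+1.65)/2 = 1.735 → q = 0.47×4.435×1.735 = 3.617 ft³/s
Panel 4-5: Δb = 1.99 ft, d̄ = (4.02+1.90)/2 = 2.96, v̄ = (1.65+1.33)/2 = 1.49 → q = 1.99×2.96×1.49 = 8.777 ft³/s
Panel 5-6: Δb = 0.51 ft, d̄ = (1.90+0.84)/2 = 1.37, v̄ = (1.33+0.78)/2 = 1.055 → q = 0.51×1.37×1.055 = 0.7371 ft³/s
Q = Σ q = 26.49 ft³/s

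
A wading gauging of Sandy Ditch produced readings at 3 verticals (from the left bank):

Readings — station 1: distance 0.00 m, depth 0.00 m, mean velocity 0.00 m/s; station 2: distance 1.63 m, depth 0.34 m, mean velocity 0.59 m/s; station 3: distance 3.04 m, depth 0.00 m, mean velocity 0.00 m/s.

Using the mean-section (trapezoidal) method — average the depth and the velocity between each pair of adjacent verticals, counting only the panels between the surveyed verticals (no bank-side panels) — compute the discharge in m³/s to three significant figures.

Panel 1-2: Δb = 1.63 m, d̄ = (0.00+0.34)/2 = 0.17, v̄ = (0.00+0.59)/2 = 0.295 → q = 1.63×0.17×0.295 = 0.08174 m³/s
Panel 2-3: Δb = 1.41 m, d̄ = (0.34+0.00)/2 = 0.17, v̄ = (0.59+0.00)/2 = 0.295 → q = 1.41×0.17×0.295 = 0.07071 m³/s
Q = Σ q = 0.1525 m³/s

0.152 m³/s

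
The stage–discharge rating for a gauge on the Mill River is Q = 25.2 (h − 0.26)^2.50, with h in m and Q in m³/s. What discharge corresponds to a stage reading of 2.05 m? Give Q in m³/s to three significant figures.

108 m³/s

Q = 25.2 × (2.05 − 0.26)^2.50 = 25.2 × 1.79^2.50 = 108.0 m³/s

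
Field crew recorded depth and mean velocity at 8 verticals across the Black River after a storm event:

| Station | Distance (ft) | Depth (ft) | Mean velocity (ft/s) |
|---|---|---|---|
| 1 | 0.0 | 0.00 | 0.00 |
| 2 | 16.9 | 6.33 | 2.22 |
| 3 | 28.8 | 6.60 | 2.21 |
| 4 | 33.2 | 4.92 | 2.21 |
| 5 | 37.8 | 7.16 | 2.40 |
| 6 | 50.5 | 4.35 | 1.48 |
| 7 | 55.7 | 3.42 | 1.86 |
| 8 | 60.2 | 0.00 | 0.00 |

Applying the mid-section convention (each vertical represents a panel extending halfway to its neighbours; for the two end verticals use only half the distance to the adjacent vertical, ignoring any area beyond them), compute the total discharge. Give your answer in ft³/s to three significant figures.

w_2 = (28.8 − 0.0)/2 = 14.4 ft; q_2 = 2.22 × 6.33 × 14.4 = 202.4 ft³/s
w_3 = (33.2 − 16.9)/2 = 8.15 ft; q_3 = 2.21 × 6.60 × 8.15 = 118.9 ft³/s
w_4 = (37.8 − 28.8)/2 = 4.5 ft; q_4 = 2.21 × 4.92 × 4.5 = 48.93 ft³/s
w_5 = (50.5 − 33.2)/2 = 8.65 ft; q_5 = 2.40 × 7.16 × 8.65 = 148.6 ft³/s
w_6 = (55.7 − 37.8)/2 = 8.95 ft; q_6 = 1.48 × 4.35 × 8.95 = 57.62 ft³/s
w_7 = (60.2 − 50.5)/2 = 4.85 ft; q_7 = 1.86 × 3.42 × 4.85 = 30.85 ft³/s
Stations 1, 8 contribute zero (depth or velocity is 0).
Q = Σ qᵢ = 607.3 ft³/s

607 ft³/s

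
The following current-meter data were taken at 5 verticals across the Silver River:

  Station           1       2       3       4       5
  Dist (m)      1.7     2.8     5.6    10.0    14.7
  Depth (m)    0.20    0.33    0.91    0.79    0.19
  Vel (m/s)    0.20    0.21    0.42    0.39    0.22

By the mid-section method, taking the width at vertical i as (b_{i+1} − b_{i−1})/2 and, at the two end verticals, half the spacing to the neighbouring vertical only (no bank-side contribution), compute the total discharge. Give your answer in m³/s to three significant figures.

w_1 = (2.8 − 1.7)/2 = 0.55 m; q_1 = 0.20 × 0.20 × 0.55 = 0.02200 m³/s
w_2 = (5.6 − 1.7)/2 = 1.95 m; q_2 = 0.21 × 0.33 × 1.95 = 0.1351 m³/s
w_3 = (10.0 − 2.8)/2 = 3.6 m; q_3 = 0.42 × 0.91 × 3.6 = 1.376 m³/s
w_4 = (14.7 − 5.6)/2 = 4.55 m; q_4 = 0.39 × 0.79 × 4.55 = 1.402 m³/s
w_5 = (14.7 − 10.0)/2 = 2.35 m; q_5 = 0.22 × 0.19 × 2.35 = 0.09823 m³/s
Q = Σ qᵢ = 3.033 m³/s

3.03 m³/s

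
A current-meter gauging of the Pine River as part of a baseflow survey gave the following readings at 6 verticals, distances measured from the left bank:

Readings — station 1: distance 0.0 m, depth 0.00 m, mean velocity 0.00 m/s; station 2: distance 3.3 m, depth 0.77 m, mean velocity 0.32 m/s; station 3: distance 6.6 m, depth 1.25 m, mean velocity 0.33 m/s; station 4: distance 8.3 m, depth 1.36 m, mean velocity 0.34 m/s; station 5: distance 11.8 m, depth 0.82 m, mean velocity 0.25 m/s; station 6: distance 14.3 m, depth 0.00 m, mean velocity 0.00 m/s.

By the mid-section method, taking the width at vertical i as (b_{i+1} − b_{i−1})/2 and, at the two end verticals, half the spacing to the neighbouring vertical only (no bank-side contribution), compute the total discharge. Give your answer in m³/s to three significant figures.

3.66 m³/s

w_2 = (6.6 − 0.0)/2 = 3.3 m; q_2 = 0.32 × 0.77 × 3.3 = 0.8131 m³/s
w_3 = (8.3 − 3.3)/2 = 2.5 m; q_3 = 0.33 × 1.25 × 2.5 = 1.031 m³/s
w_4 = (11.8 − 6.6)/2 = 2.6 m; q_4 = 0.34 × 1.36 × 2.6 = 1.202 m³/s
w_5 = (14.3 − 8.3)/2 = 3 m; q_5 = 0.25 × 0.82 × 3 = 0.6150 m³/s
Stations 1, 6 contribute zero (depth or velocity is 0).
Q = Σ qᵢ = 3.662 m³/s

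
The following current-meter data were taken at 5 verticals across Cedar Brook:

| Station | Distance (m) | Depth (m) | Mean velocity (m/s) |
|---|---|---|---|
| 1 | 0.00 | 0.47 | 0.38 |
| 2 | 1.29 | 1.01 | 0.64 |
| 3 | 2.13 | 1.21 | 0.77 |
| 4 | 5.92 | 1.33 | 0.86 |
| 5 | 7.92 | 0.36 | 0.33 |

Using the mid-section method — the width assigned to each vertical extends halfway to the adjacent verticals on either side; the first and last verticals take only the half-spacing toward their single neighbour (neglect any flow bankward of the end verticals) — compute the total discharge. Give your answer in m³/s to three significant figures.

w_1 = (1.29 − 0.00)/2 = 0.645 m; q_1 = 0.38 × 0.47 × 0.645 = 0.1152 m³/s
w_2 = (2.13 − 0.00)/2 = 1.065 m; q_2 = 0.64 × 1.01 × 1.065 = 0.6884 m³/s
w_3 = (5.92 − 1.29)/2 = 2.315 m; q_3 = 0.77 × 1.21 × 2.315 = 2.157 m³/s
w_4 = (7.92 − 2.13)/2 = 2.895 m; q_4 = 0.86 × 1.33 × 2.895 = 3.311 m³/s
w_5 = (7.92 − 5.92)/2 = 1 m; q_5 = 0.33 × 0.36 × 1 = 0.1188 m³/s
Q = Σ qᵢ = 6.391 m³/s

6.39 m³/s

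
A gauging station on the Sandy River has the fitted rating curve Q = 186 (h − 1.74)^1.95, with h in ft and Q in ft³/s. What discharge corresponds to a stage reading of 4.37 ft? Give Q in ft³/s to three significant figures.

Q = 186 × (4.37 − 1.74)^1.95 = 186 × 2.63^1.95 = 1226 ft³/s

1230 ft³/s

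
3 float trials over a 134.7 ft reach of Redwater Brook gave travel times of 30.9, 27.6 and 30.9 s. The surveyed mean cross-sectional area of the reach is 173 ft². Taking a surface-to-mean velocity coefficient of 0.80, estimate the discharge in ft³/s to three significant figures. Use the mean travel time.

t̄ = (30.9 + 27.6 + 30.9) / 3 = 29.8 s
v_surface = L / t̄ = 134.7 / 29.8 = 4.520 ft/s
v_mean = 0.80 × 4.520 = 3.616 ft/s
Q = A × v_mean = 173 × 3.616 = 625.6 ft³/s

626 ft³/s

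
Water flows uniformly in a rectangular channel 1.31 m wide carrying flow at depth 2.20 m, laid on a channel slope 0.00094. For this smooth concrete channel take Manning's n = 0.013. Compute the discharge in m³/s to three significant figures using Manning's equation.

4.31 m³/s

A = b·y = 1.31 × 2.20 = 2.882 m²
P = b + 2y = 1.31 + 2×2.20 = 5.710 m
R = A/P = 2.882/5.710 = 0.5047 m
Q = (1/n)·A·R^(2/3)·S^(1/2) = (1/0.013) × 2.882 × 0.5047^(2/3) × 0.00094^(1/2) = 4.309 m³/s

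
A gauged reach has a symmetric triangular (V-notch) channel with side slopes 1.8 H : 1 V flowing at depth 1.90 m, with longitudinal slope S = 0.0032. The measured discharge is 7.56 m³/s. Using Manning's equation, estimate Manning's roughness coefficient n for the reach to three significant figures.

A = z·y² = 1.8×1.90² = 6.498 m²
P = 2y√(1+z²) = 2×1.90×√(1+1.8²) = 7.825 m
R = A/P = 6.498/7.825 = 0.8304 m
n = (1/Q)·A·R^(2/3)·S^(1/2) = (1/7.56) × 6.498 × 0.8835 × 0.05657 = 0.04296

0.0430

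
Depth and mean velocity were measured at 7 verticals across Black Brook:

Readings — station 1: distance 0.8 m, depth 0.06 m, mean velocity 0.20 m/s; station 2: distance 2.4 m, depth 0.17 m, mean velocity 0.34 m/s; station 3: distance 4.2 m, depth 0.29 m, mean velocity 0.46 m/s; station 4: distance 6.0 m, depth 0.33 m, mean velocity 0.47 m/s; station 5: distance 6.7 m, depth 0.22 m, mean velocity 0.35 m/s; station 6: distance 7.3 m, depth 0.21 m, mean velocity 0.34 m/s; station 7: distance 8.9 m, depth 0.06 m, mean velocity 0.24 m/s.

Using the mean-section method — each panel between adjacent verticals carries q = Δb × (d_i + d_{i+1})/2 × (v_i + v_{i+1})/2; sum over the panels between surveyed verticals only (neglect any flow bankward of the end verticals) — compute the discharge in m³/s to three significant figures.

0.661 m³/s

Panel 1-2: Δb = 1.6 m, d̄ = (0.06+0.17)/2 = 0.115, v̄ = (0.20+0.34)/2 = 0.27 → q = 1.6×0.115×0.27 = 0.04968 m³/s
Panel 2-3: Δb = 1.8 m, d̄ = (0.17+0.29)/2 = 0.23, v̄ = (0.34+0.46)/2 = 0.4 → q = 1.8×0.23×0.4 = 0.1656 m³/s
Panel 3-4: Δb = 1.8 m, d̄ = (0.29+0.33)/2 = 0.31, v̄ = (0.46+0.47)/2 = 0.465 → q = 1.8×0.31×0.465 = 0.2595 m³/s
Panel 4-5: Δb = 0.7 m, d̄ = (0.33+0.22)/2 = 0.275, v̄ = (0.47+0.35)/2 = 0.41 → q = 0.7×0.275×0.41 = 0.07893 m³/s
Panel 5-6: Δb = 0.6 m, d̄ = (0.22+0.21)/2 = 0.215, v̄ = (0.35+0.34)/2 = 0.345 → q = 0.6×0.215×0.345 = 0.04451 m³/s
Panel 6-7: Δb = 1.6 m, d̄ = (0.21+0.06)/2 = 0.135, v̄ = (0.34+0.24)/2 = 0.29 → q = 1.6×0.135×0.29 = 0.06264 m³/s
Q = Σ q = 0.6608 m³/s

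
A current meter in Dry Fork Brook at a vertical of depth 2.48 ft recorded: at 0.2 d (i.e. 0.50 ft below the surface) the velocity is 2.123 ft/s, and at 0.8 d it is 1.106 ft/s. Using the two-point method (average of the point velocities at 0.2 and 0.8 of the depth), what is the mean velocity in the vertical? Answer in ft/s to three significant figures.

1.61 ft/s

v̄ = (2.123 + 1.106) / 2 = 1.615 ft/s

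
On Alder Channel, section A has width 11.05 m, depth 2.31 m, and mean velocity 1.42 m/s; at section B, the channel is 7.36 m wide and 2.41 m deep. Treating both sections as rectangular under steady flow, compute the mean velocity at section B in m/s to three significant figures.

Q = A₁V₁ = (11.05×2.31) × 1.42 = 36.25 m³/s
A₂ = 7.36 × 2.41 = 17.74 m²
V₂ = Q/A₂ = 36.25/17.74 = 2.043 m/s

2.04 m/s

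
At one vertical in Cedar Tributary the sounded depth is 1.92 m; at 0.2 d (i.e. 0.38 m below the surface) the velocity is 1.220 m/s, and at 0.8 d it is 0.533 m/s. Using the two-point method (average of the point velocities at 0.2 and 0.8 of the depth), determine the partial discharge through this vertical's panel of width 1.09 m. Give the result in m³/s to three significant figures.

1.83 m³/s

v̄ = (1.220 + 0.533) / 2 = 0.8765 m/s
q = v̄ × d × w = 0.8765 × 1.92 × 1.09 = 1.834 m³/s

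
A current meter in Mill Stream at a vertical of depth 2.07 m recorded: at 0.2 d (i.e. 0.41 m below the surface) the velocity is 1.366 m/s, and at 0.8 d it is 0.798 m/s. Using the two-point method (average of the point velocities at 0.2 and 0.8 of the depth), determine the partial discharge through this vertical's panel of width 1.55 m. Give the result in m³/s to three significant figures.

3.47 m³/s

v̄ = (1.366 + 0.798) / 2 = 1.082 m/s
q = v̄ × d × w = 1.082 × 2.07 × 1.55 = 3.472 m³/s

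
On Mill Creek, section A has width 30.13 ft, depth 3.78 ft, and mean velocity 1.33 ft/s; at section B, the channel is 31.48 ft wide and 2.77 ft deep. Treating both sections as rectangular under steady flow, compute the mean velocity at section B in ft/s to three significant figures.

Q = A₁V₁ = (30.13×3.78) × 1.33 = 151.5 ft³/s
A₂ = 31.48 × 2.77 = 87.20 ft²
V₂ = Q/A₂ = 151.5/87.20 = 1.737 ft/s

1.74 ft/s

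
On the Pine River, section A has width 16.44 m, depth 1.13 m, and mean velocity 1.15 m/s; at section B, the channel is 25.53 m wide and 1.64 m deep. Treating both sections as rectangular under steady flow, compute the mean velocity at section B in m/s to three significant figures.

0.510 m/s

Q = A₁V₁ = (16.44×1.13) × 1.15 = 21.36 m³/s
A₂ = 25.53 × 1.64 = 41.87 m²
V₂ = Q/A₂ = 21.36/41.87 = 0.5103 m/s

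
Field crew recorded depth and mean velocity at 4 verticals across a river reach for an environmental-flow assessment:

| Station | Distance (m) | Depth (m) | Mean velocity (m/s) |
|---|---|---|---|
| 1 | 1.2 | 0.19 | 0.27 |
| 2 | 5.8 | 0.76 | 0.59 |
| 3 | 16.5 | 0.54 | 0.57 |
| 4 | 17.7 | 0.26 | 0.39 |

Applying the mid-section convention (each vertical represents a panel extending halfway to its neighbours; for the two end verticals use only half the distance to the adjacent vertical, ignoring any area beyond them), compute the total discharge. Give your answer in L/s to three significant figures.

w_1 = (5.8 − 1.2)/2 = 2.3 m; q_1 = 0.27 × 0.19 × 2.3 = 0.1180 m³/s
w_2 = (16.5 − 1.2)/2 = 7.65 m; q_2 = 0.59 × 0.76 × 7.65 = 3.430 m³/s
w_3 = (17.7 − 5.8)/2 = 5.95 m; q_3 = 0.57 × 0.54 × 5.95 = 1.831 m³/s
w_4 = (17.7 − 16.5)/2 = 0.6 m; q_4 = 0.39 × 0.26 × 0.6 = 0.06084 m³/s
Q = Σ qᵢ = 5.441 m³/s
= 5.441 × 1000 = 5441 L/s

5440 L/s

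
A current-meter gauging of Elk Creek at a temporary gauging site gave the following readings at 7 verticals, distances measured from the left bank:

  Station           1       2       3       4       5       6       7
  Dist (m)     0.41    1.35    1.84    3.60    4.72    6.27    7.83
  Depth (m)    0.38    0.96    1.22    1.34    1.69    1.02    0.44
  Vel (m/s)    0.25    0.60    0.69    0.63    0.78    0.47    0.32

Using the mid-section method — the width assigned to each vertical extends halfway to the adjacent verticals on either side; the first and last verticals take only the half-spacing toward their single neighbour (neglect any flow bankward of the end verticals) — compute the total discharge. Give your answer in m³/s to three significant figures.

w_1 = (1.35 − 0.41)/2 = 0.47 m; q_1 = 0.25 × 0.38 × 0.47 = 0.04465 m³/s
w_2 = (1.84 − 0.41)/2 = 0.715 m; q_2 = 0.60 × 0.96 × 0.715 = 0.4118 m³/s
w_3 = (3.60 − 1.35)/2 = 1.125 m; q_3 = 0.69 × 1.22 × 1.125 = 0.9470 m³/s
w_4 = (4.72 − 1.84)/2 = 1.44 m; q_4 = 0.63 × 1.34 × 1.44 = 1.216 m³/s
w_5 = (6.27 − 3.60)/2 = 1.335 m; q_5 = 0.78 × 1.69 × 1.335 = 1.760 m³/s
w_6 = (7.83 − 4.72)/2 = 1.555 m; q_6 = 0.47 × 1.02 × 1.555 = 0.7455 m³/s
w_7 = (7.83 − 6.27)/2 = 0.78 m; q_7 = 0.32 × 0.44 × 0.78 = 0.1098 m³/s
Q = Σ qᵢ = 5.234 m³/s

5.23 m³/s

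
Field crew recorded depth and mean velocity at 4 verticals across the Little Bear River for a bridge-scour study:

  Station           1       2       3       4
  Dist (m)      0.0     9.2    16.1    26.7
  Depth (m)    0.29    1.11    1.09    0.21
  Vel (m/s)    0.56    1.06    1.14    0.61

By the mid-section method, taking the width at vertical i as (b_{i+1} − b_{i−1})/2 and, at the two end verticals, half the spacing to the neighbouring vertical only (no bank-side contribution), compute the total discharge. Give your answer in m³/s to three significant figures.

w_1 = (9.2 − 0.0)/2 = 4.6 m; q_1 = 0.56 × 0.29 × 4.6 = 0.7470 m³/s
w_2 = (16.1 − 0.0)/2 = 8.05 m; q_2 = 1.06 × 1.11 × 8.05 = 9.472 m³/s
w_3 = (26.7 − 9.2)/2 = 8.75 m; q_3 = 1.14 × 1.09 × 8.75 = 10.87 m³/s
w_4 = (26.7 − 16.1)/2 = 5.3 m; q_4 = 0.61 × 0.21 × 5.3 = 0.6789 m³/s
Q = Σ qᵢ = 21.77 m³/s

21.8 m³/s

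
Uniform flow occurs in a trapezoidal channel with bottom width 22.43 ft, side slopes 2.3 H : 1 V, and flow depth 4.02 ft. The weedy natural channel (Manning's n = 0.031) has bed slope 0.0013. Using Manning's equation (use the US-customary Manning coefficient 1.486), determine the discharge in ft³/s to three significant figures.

457 ft³/s

A = (b + z·y)·y = (22.43 + 2.3×4.02)×4.02 = 127.3 ft²
P = b + 2y√(1+z²) = 22.43 + 2×4.02×√(1+2.3²) = 42.59 ft
R = A/P = 127.3/42.59 = 2.990 ft
Q = (1.486/n)·A·R^(2/3)·S^(1/2) = (1.486/0.031) × 127.3 × 2.990^(2/3) × 0.0013^(1/2) = 456.7 ft³/s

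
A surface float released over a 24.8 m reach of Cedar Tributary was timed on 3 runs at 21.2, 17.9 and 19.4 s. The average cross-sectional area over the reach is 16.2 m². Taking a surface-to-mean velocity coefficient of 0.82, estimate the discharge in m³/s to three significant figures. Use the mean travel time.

t̄ = (21.2 + 17.9 + 19.4) / 3 = 19.5 s
v_surface = L / t̄ = 24.8 / 19.5 = 1.272 m/s
v_mean = 0.82 × 1.272 = 1.043 m/s
Q = A × v_mean = 16.2 × 1.043 = 16.89 m³/s

16.9 m³/s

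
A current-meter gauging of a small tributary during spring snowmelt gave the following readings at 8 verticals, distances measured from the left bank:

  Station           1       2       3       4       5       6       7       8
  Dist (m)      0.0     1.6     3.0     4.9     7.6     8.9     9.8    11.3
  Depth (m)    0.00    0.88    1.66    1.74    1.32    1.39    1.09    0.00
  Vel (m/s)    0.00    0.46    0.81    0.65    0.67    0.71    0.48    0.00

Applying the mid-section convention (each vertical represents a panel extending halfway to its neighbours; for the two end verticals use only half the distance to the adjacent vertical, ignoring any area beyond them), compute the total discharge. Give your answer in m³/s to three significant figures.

8.91 m³/s

w_2 = (3.0 − 0.0)/2 = 1.5 m; q_2 = 0.46 × 0.88 × 1.5 = 0.6072 m³/s
w_3 = (4.9 − 1.6)/2 = 1.65 m; q_3 = 0.81 × 1.66 × 1.65 = 2.219 m³/s
w_4 = (7.6 − 3.0)/2 = 2.3 m; q_4 = 0.65 × 1.74 × 2.3 = 2.601 m³/s
w_5 = (8.9 − 4.9)/2 = 2 m; q_5 = 0.67 × 1.32 × 2 = 1.769 m³/s
w_6 = (9.8 − 7.6)/2 = 1.1 m; q_6 = 0.71 × 1.39 × 1.1 = 1.086 m³/s
w_7 = (11.3 − 8.9)/2 = 1.2 m; q_7 = 0.48 × 1.09 × 1.2 = 0.6278 m³/s
Stations 1, 8 contribute zero (depth or velocity is 0).
Q = Σ qᵢ = 8.909 m³/s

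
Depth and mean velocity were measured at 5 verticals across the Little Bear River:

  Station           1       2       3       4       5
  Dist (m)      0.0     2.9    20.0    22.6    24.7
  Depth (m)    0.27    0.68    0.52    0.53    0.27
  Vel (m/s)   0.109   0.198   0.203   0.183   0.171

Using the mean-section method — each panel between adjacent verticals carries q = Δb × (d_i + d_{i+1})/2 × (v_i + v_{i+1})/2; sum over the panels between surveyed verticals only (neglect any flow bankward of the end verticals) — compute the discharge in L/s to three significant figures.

Panel 1-2: Δb = 2.9 m, d̄ = (0.27+0.68)/2 = 0.475, v̄ = (0.109+0.198)/2 = 0.1535 → q = 2.9×0.475×0.1535 = 0.2114 m³/s
Panel 2-3: Δb = 17.1 m, d̄ = (0.68+0.52)/2 = 0.6, v̄ = (0.198+0.203)/2 = 0.2005 → q = 17.1×0.6×0.2005 = 2.057 m³/s
Panel 3-4: Δb = 2.6 m, d̄ = (0.52+0.53)/2 = 0.525, v̄ = (0.203+0.183)/2 = 0.193 → q = 2.6×0.525×0.193 = 0.2634 m³/s
Panel 4-5: Δb = 2.1 m, d̄ = (0.53+0.27)/2 = 0.4, v̄ = (0.183+0.171)/2 = 0.177 → q = 2.1×0.4×0.177 = 0.1487 m³/s
Q = Σ q = 2.681 m³/s
= 2.681 × 1000 = 2681 L/s

2680 L/s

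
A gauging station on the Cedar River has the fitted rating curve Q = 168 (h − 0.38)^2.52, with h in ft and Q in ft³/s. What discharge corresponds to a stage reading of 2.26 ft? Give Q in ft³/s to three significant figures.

Q = 168 × (2.26 − 0.38)^2.52 = 168 × 1.88^2.52 = 824.5 ft³/s

824 ft³/s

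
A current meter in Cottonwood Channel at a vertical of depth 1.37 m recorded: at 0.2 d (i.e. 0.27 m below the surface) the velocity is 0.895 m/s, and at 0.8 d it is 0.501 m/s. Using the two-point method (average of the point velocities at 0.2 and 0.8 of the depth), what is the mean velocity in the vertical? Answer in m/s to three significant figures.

0.698 m/s

v̄ = (0.895 + 0.501) / 2 = 0.6980 m/s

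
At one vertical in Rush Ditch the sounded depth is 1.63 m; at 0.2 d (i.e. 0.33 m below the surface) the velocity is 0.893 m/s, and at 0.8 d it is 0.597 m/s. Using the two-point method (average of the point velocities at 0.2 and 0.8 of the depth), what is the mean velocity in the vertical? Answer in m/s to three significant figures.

0.745 m/s

v̄ = (0.893 + 0.597) / 2 = 0.7450 m/s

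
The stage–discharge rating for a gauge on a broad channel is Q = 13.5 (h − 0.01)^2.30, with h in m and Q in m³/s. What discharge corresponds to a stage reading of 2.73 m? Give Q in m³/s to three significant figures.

Q = 13.5 × (2.73 − 0.01)^2.30 = 13.5 × 2.72^2.30 = 134.8 m³/s

135 m³/s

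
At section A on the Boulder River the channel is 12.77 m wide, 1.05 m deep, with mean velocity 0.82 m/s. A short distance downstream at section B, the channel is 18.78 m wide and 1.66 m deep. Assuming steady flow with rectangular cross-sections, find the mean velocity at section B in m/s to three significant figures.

0.353 m/s

Q = A₁V₁ = (12.77×1.05) × 0.82 = 10.99 m³/s
A₂ = 18.78 × 1.66 = 31.17 m²
V₂ = Q/A₂ = 10.99/31.17 = 0.3527 m/s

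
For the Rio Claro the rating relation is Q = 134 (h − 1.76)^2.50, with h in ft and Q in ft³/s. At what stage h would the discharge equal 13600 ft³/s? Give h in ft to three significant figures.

8.11 ft

h − h₀ = (Q/C)^(1/b) = (13600/134)^(1/2.50) = 6.347 ft
h = 1.76 + 6.347 = 8.107 ft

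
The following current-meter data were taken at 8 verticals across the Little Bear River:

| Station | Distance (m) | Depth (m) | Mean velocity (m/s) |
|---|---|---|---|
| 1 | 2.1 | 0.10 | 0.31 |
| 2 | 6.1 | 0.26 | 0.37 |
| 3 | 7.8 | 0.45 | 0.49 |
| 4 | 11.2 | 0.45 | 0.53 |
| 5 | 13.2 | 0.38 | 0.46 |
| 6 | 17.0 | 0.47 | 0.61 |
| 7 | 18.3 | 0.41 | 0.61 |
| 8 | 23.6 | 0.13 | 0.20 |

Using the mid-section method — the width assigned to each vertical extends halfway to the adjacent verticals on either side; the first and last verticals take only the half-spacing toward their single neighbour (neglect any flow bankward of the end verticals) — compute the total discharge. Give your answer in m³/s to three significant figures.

3.67 m³/s

w_1 = (6.1 − 2.1)/2 = 2 m; q_1 = 0.31 × 0.10 × 2 = 0.06200 m³/s
w_2 = (7.8 − 2.1)/2 = 2.85 m; q_2 = 0.37 × 0.26 × 2.85 = 0.2742 m³/s
w_3 = (11.2 − 6.1)/2 = 2.55 m; q_3 = 0.49 × 0.45 × 2.55 = 0.5623 m³/s
w_4 = (13.2 − 7.8)/2 = 2.7 m; q_4 = 0.53 × 0.45 × 2.7 = 0.6440 m³/s
w_5 = (17.0 − 11.2)/2 = 2.9 m; q_5 = 0.46 × 0.38 × 2.9 = 0.5069 m³/s
w_6 = (18.3 − 13.2)/2 = 2.55 m; q_6 = 0.61 × 0.47 × 2.55 = 0.7311 m³/s
w_7 = (23.6 − 17.0)/2 = 3.3 m; q_7 = 0.61 × 0.41 × 3.3 = 0.8253 m³/s
w_8 = (23.6 − 18.3)/2 = 2.65 m; q_8 = 0.20 × 0.13 × 2.65 = 0.06890 m³/s
Q = Σ qᵢ = 3.675 m³/s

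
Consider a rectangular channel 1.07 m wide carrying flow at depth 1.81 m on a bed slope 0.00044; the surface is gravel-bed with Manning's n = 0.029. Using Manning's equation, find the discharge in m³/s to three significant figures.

0.777 m³/s

A = b·y = 1.07 × 1.81 = 1.937 m²
P = b + 2y = 1.07 + 2×1.81 = 4.690 m
R = A/P = 1.937/4.690 = 0.4129 m
Q = (1/n)·A·R^(2/3)·S^(1/2) = (1/0.029) × 1.937 × 0.4129^(2/3) × 0.00044^(1/2) = 0.7768 m³/s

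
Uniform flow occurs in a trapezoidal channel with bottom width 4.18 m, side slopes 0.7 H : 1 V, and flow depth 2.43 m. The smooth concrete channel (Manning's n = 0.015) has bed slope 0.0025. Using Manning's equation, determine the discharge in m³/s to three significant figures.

A = (b + z·y)·y = (4.18 + 0.7×2.43)×2.43 = 14.29 m²
P = b + 2y√(1+z²) = 4.18 + 2×2.43×√(1+0.7²) = 10.11 m
R = A/P = 14.29/10.11 = 1.413 m
Q = (1/n)·A·R^(2/3)·S^(1/2) = (1/0.015) × 14.29 × 1.413^(2/3) × 0.0025^(1/2) = 59.99 m³/s

60.0 m³/s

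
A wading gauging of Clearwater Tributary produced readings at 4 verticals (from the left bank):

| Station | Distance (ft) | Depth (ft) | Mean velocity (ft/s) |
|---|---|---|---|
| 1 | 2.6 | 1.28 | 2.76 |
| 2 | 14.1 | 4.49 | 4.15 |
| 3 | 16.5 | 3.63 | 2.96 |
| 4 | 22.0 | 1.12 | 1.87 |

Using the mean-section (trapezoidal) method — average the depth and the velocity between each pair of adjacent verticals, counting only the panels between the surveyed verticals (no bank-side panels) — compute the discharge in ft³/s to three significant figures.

Panel 1-2: Δb = 11.5 ft, d̄ = (1.28+4.49)/2 = 2.885, v̄ = (2.76+4.15)/2 = 3.455 → q = 11.5×2.885×3.455 = 114.6 ft³/s
Panel 2-3: Δb = 2.4 ft, d̄ = (4.49+3.63)/2 = 4.06, v̄ = (4.15+2.96)/2 = 3.555 → q = 2.4×4.06×3.555 = 34.64 ft³/s
Panel 3-4: Δb = 5.5 ft, d̄ = (3.63+1.12)/2 = 2.375, v̄ = (2.96+1.87)/2 = 2.415 → q = 5.5×2.375×2.415 = 31.55 ft³/s
Q = Σ q = 180.8 ft³/s

181 ft³/s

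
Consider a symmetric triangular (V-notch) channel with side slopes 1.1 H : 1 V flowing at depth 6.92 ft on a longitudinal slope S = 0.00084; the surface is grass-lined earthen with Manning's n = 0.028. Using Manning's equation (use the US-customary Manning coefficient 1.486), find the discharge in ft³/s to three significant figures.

152 ft³/s

A = z·y² = 1.1×6.92² = 52.68 ft²
P = 2y√(1+z²) = 2×6.92×√(1+1.1²) = 20.57 ft
R = A/P = 52.68/20.57 = 2.560 ft
Q = (1.486/n)·A·R^(2/3)·S^(1/2) = (1.486/0.028) × 52.68 × 2.560^(2/3) × 0.00084^(1/2) = 151.6 ft³/s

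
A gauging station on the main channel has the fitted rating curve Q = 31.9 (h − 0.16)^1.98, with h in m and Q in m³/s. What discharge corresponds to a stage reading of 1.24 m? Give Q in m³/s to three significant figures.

37.2 m³/s

Q = 31.9 × (1.24 − 0.16)^1.98 = 31.9 × 1.08^1.98 = 37.15 m³/s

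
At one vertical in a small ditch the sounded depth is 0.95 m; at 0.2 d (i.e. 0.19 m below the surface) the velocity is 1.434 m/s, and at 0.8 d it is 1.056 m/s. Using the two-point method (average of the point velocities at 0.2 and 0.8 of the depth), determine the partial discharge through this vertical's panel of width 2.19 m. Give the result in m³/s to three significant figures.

v̄ = (1.434 + 1.056) / 2 = 1.245 m/s
q = v̄ × d × w = 1.245 × 0.95 × 2.19 = 2.590 m³/s

2.59 m³/s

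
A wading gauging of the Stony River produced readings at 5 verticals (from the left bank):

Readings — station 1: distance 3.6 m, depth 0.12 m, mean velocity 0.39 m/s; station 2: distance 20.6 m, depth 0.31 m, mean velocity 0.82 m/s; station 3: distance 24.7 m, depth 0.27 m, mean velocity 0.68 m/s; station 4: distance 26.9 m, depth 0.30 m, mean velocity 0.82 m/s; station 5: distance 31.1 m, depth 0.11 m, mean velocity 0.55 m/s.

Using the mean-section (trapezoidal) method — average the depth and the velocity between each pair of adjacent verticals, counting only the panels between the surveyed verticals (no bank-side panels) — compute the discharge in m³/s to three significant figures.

Panel 1-2: Δb = 17 m, d̄ = (0.12+0.31)/2 = 0.215, v̄ = (0.39+0.82)/2 = 0.605 → q = 17×0.215×0.605 = 2.211 m³/s
Panel 2-3: Δb = 4.1 m, d̄ = (0.31+0.27)/2 = 0.29, v̄ = (0.82+0.68)/2 = 0.75 → q = 4.1×0.29×0.75 = 0.8918 m³/s
Panel 3-4: Δb = 2.2 m, d̄ = (0.27+0.30)/2 = 0.285, v̄ = (0.68+0.82)/2 = 0.75 → q = 2.2×0.285×0.75 = 0.4703 m³/s
Panel 4-5: Δb = 4.2 m, d̄ = (0.30+0.11)/2 = 0.205, v̄ = (0.82+0.55)/2 = 0.685 → q = 4.2×0.205×0.685 = 0.5898 m³/s
Q = Σ q = 4.163 m³/s

4.16 m³/s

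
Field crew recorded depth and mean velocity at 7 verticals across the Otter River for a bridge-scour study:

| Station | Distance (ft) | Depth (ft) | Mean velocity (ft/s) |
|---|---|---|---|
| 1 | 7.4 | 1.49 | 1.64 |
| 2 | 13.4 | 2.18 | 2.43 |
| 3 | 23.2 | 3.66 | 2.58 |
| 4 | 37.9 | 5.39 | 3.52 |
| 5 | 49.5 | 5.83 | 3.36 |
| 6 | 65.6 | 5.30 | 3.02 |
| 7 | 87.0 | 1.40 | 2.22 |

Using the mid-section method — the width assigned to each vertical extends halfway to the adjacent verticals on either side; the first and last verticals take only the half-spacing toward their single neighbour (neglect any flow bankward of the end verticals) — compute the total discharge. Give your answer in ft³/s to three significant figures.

w_1 = (13.4 − 7.4)/2 = 3 ft; q_1 = 1.64 × 1.49 × 3 = 7.331 ft³/s
w_2 = (23.2 − 7.4)/2 = 7.9 ft; q_2 = 2.43 × 2.18 × 7.9 = 41.85 ft³/s
w_3 = (37.9 − 13.4)/2 = 12.25 ft; q_3 = 2.58 × 3.66 × 12.25 = 115.7 ft³/s
w_4 = (49.5 − 23.2)/2 = 13.15 ft; q_4 = 3.52 × 5.39 × 13.15 = 249.5 ft³/s
w_5 = (65.6 − 37.9)/2 = 13.85 ft; q_5 = 3.36 × 5.83 × 13.85 = 271.3 ft³/s
w_6 = (87.0 − 49.5)/2 = 18.75 ft; q_6 = 3.02 × 5.30 × 18.75 = 300.1 ft³/s
w_7 = (87.0 − 65.6)/2 = 10.7 ft; q_7 = 2.22 × 1.40 × 10.7 = 33.26 ft³/s
Q = Σ qᵢ = 1019 ft³/s

1020 ft³/s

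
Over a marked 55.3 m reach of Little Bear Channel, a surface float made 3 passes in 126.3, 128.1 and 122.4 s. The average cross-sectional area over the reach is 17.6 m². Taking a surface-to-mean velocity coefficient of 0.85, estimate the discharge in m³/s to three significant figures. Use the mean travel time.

t̄ = (126.3 + 128.1 + 122.4) / 3 = 125.6 s
v_surface = L / t̄ = 55.3 / 125.6 = 0.4403 m/s
v_mean = 0.85 × 0.4403 = 0.3742 m/s
Q = A × v_mean = 17.6 × 0.3742 = 6.587 m³/s

6.59 m³/s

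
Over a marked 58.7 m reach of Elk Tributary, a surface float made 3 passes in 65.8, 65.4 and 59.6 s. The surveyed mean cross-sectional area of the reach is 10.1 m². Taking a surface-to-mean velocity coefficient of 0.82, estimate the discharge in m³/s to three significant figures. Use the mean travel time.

t̄ = (65.8 + 65.4 + 59.6) / 3 = 63.6 s
v_surface = L / t̄ = 58.7 / 63.6 = 0.9230 m/s
v_mean = 0.82 × 0.9230 = 0.7568 m/s
Q = A × v_mean = 10.1 × 0.7568 = 7.644 m³/s

7.64 m³/s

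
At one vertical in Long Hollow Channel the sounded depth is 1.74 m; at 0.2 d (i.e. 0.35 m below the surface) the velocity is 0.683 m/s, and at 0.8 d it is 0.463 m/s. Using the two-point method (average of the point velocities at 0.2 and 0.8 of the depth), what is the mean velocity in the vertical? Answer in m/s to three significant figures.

v̄ = (0.683 + 0.463) / 2 = 0.5730 m/s

0.573 m/s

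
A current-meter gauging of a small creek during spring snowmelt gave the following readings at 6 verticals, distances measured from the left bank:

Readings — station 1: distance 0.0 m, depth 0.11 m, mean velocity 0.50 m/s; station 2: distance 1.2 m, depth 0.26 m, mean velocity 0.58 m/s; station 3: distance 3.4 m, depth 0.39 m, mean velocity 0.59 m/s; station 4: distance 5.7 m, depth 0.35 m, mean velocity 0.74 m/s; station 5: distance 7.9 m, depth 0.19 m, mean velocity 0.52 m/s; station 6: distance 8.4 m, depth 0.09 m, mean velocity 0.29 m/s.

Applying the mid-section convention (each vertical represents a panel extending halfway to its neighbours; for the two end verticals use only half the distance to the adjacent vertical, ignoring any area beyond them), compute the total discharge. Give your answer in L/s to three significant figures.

w_1 = (1.2 − 0.0)/2 = 0.6 m; q_1 = 0.50 × 0.11 × 0.6 = 0.03300 m³/s
w_2 = (3.4 − 0.0)/2 = 1.7 m; q_2 = 0.58 × 0.26 × 1.7 = 0.2564 m³/s
w_3 = (5.7 − 1.2)/2 = 2.25 m; q_3 = 0.59 × 0.39 × 2.25 = 0.5177 m³/s
w_4 = (7.9 − 3.4)/2 = 2.25 m; q_4 = 0.74 × 0.35 × 2.25 = 0.5828 m³/s
w_5 = (8.4 − 5.7)/2 = 1.35 m; q_5 = 0.52 × 0.19 × 1.35 = 0.1334 m³/s
w_6 = (8.4 − 7.9)/2 = 0.25 m; q_6 = 0.29 × 0.09 × 0.25 = 0.006525 m³/s
Q = Σ qᵢ = 1.530 m³/s
= 1.530 × 1000 = 1530 L/s

1530 L/s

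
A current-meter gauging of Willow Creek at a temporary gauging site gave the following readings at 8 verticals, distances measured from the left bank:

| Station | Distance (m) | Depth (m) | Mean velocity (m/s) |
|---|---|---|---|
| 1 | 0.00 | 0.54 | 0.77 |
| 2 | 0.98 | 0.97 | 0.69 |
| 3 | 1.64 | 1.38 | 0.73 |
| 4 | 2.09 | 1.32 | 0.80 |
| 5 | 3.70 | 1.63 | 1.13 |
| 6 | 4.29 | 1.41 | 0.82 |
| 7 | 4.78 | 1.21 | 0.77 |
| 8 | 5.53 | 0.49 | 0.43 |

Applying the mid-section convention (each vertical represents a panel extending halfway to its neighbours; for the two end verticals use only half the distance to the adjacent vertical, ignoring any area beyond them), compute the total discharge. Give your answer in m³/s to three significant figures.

w_1 = (0.98 − 0.00)/2 = 0.49 m; q_1 = 0.77 × 0.54 × 0.49 = 0.2037 m³/s
w_2 = (1.64 − 0.00)/2 = 0.82 m; q_2 = 0.69 × 0.97 × 0.82 = 0.5488 m³/s
w_3 = (2.09 − 0.98)/2 = 0.555 m; q_3 = 0.73 × 1.38 × 0.555 = 0.5591 m³/s
w_4 = (3.70 − 1.64)/2 = 1.03 m; q_4 = 0.80 × 1.32 × 1.03 = 1.088 m³/s
w_5 = (4.29 − 2.09)/2 = 1.1 m; q_5 = 1.13 × 1.63 × 1.1 = 2.026 m³/s
w_6 = (4.78 − 3.70)/2 = 0.54 m; q_6 = 0.82 × 1.41 × 0.54 = 0.6243 m³/s
w_7 = (5.53 − 4.29)/2 = 0.62 m; q_7 = 0.77 × 1.21 × 0.62 = 0.5777 m³/s
w_8 = (5.53 − 4.78)/2 = 0.375 m; q_8 = 0.43 × 0.49 × 0.375 = 0.07901 m³/s
Q = Σ qᵢ = 5.706 m³/s

5.71 m³/s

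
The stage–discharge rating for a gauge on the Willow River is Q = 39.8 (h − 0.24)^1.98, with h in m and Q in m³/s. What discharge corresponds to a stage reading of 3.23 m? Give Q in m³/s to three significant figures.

Q = 39.8 × (3.23 − 0.24)^1.98 = 39.8 × 2.99^1.98 = 348.1 m³/s

348 m³/s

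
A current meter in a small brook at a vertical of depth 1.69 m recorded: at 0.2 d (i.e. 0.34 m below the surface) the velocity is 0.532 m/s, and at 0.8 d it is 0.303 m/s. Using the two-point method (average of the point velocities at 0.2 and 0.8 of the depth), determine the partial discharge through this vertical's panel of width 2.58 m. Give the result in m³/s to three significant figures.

1.82 m³/s

v̄ = (0.532 + 0.303) / 2 = 0.4175 m/s
q = v̄ × d × w = 0.4175 × 1.69 × 2.58 = 1.820 m³/s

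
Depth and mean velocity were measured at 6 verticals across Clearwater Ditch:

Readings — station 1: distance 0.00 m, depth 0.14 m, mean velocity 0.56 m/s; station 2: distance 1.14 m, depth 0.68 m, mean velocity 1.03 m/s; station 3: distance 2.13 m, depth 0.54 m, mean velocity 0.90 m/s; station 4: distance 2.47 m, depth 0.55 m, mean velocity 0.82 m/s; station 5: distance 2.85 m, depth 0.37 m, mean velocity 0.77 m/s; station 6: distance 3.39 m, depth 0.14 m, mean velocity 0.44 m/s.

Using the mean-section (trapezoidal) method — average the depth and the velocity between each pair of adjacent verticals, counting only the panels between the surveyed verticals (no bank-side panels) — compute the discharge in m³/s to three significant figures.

1.34 m³/s

Panel 1-2: Δb = 1.14 m, d̄ = (0.14+0.68)/2 = 0.41, v̄ = (0.56+1.03)/2 = 0.795 → q = 1.14×0.41×0.795 = 0.3716 m³/s
Panel 2-3: Δb = 0.99 m, d̄ = (0.68+0.54)/2 = 0.61, v̄ = (1.03+0.90)/2 = 0.965 → q = 0.99×0.61×0.965 = 0.5828 m³/s
Panel 3-4: Δb = 0.34 m, d̄ = (0.54+0.55)/2 = 0.545, v̄ = (0.90+0.82)/2 = 0.86 → q = 0.34×0.545×0.86 = 0.1594 m³/s
Panel 4-5: Δb = 0.38 m, d̄ = (0.55+0.37)/2 = 0.46, v̄ = (0.82+0.77)/2 = 0.795 → q = 0.38×0.46×0.795 = 0.1390 m³/s
Panel 5-6: Δb = 0.54 m, d̄ = (0.37+0.14)/2 = 0.255, v̄ = (0.77+0.44)/2 = 0.605 → q = 0.54×0.255×0.605 = 0.08331 m³/s
Q = Σ q = 1.336 m³/s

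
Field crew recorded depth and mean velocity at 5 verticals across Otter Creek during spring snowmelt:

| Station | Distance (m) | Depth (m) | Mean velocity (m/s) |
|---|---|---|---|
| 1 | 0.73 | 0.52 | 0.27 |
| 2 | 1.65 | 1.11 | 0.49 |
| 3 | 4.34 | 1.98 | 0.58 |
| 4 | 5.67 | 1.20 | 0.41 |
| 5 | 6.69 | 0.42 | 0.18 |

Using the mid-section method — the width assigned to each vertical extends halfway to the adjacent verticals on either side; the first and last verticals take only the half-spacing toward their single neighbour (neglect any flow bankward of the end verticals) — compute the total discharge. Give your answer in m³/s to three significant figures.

3.97 m³/s

w_1 = (1.65 − 0.73)/2 = 0.46 m; q_1 = 0.27 × 0.52 × 0.46 = 0.06458 m³/s
w_2 = (4.34 − 0.73)/2 = 1.805 m; q_2 = 0.49 × 1.11 × 1.805 = 0.9817 m³/s
w_3 = (5.67 − 1.65)/2 = 2.01 m; q_3 = 0.58 × 1.98 × 2.01 = 2.308 m³/s
w_4 = (6.69 − 4.34)/2 = 1.175 m; q_4 = 0.41 × 1.20 × 1.175 = 0.5781 m³/s
w_5 = (6.69 − 5.67)/2 = 0.51 m; q_5 = 0.18 × 0.42 × 0.51 = 0.03856 m³/s
Q = Σ qᵢ = 3.971 m³/s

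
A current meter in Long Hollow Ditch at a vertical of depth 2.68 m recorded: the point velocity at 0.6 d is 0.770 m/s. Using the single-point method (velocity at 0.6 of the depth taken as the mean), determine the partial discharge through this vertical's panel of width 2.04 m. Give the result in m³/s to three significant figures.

4.21 m³/s

v̄ = v₀.₆ = 0.770 m/s
q = v̄ × d × w = 0.7700 × 2.68 × 2.04 = 4.210 m³/s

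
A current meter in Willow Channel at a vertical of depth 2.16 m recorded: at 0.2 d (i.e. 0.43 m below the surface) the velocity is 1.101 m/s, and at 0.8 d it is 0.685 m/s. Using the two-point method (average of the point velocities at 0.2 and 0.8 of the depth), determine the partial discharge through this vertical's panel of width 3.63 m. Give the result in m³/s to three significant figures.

7.00 m³/s

v̄ = (1.101 + 0.685) / 2 = 0.8930 m/s
q = v̄ × d × w = 0.8930 × 2.16 × 3.63 = 7.002 m³/s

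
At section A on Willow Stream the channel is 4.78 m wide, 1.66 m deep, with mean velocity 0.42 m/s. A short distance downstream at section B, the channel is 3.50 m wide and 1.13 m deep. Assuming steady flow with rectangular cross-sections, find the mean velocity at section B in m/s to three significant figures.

Q = A₁V₁ = (4.78×1.66) × 0.42 = 3.333 m³/s
A₂ = 3.50 × 1.13 = 3.955 m²
V₂ = Q/A₂ = 3.333/3.955 = 0.8426 m/s

0.843 m/s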